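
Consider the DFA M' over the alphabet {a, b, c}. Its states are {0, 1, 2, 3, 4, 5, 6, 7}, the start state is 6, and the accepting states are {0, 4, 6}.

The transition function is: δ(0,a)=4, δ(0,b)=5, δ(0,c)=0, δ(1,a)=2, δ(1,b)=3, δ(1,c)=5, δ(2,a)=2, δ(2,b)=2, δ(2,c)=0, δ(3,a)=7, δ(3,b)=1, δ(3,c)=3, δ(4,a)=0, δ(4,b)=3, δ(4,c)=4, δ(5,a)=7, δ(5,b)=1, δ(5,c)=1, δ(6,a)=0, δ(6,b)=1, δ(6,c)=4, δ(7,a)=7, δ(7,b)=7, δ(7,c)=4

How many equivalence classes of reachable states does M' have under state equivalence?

All states are reachable from the start state.
P0 = {0,4,6} | {1,2,3,5,7}.
Refine {1,2,3,5,7} on symbol c: members go to different blocks, giving {1,3,5} and {2,7}.
The partition is now stable with 3 blocks: {0,4,6} | {1,3,5} | {2,7}.

3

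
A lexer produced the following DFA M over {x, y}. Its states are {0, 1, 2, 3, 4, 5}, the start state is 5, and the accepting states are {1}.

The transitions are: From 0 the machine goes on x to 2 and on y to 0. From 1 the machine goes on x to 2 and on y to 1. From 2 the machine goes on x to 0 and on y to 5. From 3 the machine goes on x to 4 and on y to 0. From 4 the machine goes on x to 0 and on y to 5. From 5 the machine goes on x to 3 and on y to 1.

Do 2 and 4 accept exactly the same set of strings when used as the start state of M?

Yes

Initial partition by acceptance: {1} | {0,2,3,4,5}.
On input y, block {0,2,3,4,5} splits into {0,2,3,4} and {5}.
Refine {0,2,3,4} on symbol y: members go to different blocks, giving {0,3} and {2,4}.
Stable partition: {1} | {0,3} | {5} | {2,4} — 4 equivalence classes.
2 and 4 lie in the same block of the stable partition, so they are equivalent — no string distinguishes them.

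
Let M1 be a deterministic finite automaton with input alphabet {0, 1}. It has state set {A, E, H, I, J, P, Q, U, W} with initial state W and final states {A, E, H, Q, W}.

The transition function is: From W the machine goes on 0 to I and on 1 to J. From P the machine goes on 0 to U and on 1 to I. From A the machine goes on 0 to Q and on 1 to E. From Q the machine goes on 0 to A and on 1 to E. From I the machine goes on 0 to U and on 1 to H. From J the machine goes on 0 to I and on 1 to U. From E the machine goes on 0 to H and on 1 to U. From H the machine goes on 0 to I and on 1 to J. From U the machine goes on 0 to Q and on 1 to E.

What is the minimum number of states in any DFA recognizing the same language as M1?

First remove the unreachable states {P}; 8 states remain.
Start with accepting vs non-accepting: {A,E,H,Q,W} | {I,J,U}.
Refine {A,E,H,Q,W} on symbol 0: members go to different blocks, giving {A,E,Q} and {H,W}.
Split {A,E,Q} by δ(·,0) → {A,Q} and {E}.
Refine {I,J,U} on symbol 0: members go to different blocks, giving {I,J} and {U}.
Refine {I,J} on symbol 0: members go to different blocks, giving {J} and {I}.
No further refinement is possible. Final partition (6 blocks): {A,Q} | {J} | {H,W} | {E} | {U} | {I}.

6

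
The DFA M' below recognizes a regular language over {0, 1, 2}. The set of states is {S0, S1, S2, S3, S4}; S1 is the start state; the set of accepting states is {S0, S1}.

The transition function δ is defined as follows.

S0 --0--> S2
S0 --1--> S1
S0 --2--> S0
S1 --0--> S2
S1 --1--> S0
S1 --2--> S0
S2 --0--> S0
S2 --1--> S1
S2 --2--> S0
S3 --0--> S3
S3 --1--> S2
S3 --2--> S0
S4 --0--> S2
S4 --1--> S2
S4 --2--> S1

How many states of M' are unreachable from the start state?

2

No path from S1 leads to S3, S4; the other 3 states are all reachable.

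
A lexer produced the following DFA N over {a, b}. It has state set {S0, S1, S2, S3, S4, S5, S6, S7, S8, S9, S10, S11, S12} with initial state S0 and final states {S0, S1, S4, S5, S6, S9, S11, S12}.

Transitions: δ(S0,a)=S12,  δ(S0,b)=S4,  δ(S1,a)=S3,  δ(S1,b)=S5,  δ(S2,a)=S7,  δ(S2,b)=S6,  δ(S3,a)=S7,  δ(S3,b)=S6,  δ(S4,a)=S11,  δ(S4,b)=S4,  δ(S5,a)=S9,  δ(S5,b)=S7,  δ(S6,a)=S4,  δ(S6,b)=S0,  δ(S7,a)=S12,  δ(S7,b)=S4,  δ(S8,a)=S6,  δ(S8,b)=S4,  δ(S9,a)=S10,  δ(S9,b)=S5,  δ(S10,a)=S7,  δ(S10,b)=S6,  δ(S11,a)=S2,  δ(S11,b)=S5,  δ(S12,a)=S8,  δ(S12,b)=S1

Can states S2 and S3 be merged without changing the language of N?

All states are reachable from the start state.
P0 = {S0,S1,S4,S5,S6,S9,S11,S12} | {S2,S3,S7,S8,S10}.
Refine {S0,S1,S4,S5,S6,S9,S11,S12} on symbol a: members go to different blocks, giving {S0,S4,S5,S6} and {S1,S9,S11,S12}.
Split {S0,S4,S5,S6} by δ(·,a) → {S0,S4,S5} and {S6}.
On input b, block {S0,S4,S5} splits into {S0,S4} and {S5}.
Refine {S2,S3,S7,S8,S10} on symbol a: members go to different blocks, giving {S2,S3,S10} and {S7} and {S8}.
Refine {S1,S9,S11,S12} on symbol a: members go to different blocks, giving {S1,S9,S11} and {S12}.
Split {S0,S4} by δ(·,a) → {S0} and {S4}.
The partition is now stable with 9 blocks: {S0} | {S2,S3,S10} | {S1,S9,S11} | {S6} | {S5} | {S7} | {S8} | {S12} | {S4}.
S2 and S3 lie in the same block of the stable partition, so they are equivalent — no string distinguishes them.

Yes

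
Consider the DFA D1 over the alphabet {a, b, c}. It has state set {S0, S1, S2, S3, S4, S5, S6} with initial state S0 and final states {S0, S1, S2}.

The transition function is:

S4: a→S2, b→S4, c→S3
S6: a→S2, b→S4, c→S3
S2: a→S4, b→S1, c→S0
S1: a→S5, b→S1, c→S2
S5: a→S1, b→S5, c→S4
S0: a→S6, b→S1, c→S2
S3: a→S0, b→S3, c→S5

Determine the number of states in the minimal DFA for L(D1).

Every state is reachable, so we keep all 7.
Initial partition by acceptance: {S0,S1,S2} | {S3,S4,S5,S6}.
No further refinement is possible. Final partition (2 blocks): {S0,S1,S2} | {S3,S4,S5,S6}.

2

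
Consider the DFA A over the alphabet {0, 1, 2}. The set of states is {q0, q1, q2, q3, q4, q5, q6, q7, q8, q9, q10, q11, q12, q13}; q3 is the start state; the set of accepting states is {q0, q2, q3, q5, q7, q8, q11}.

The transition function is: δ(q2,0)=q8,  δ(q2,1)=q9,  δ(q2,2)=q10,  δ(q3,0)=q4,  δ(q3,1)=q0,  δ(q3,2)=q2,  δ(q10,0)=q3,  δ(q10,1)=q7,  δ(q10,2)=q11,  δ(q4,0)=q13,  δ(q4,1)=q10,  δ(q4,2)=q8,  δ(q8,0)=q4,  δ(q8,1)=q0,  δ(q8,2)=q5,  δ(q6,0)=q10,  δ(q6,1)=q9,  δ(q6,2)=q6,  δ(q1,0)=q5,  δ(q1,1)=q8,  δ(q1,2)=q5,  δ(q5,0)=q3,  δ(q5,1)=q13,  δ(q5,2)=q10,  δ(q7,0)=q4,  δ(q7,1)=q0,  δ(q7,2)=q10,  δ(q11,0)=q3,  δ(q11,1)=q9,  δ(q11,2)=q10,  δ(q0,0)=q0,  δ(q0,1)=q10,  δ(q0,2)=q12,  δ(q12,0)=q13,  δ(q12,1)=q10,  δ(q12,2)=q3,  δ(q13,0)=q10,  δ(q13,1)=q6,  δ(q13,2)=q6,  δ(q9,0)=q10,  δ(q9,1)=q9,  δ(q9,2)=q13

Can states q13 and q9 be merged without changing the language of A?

First remove the unreachable states {q1}; 13 states remain.
Initial partition by acceptance: {q0,q2,q3,q5,q7,q8,q11} | {q4,q6,q9,q10,q12,q13}.
Refine {q0,q2,q3,q5,q7,q8,q11} on symbol 0: members go to different blocks, giving {q0,q2,q5,q11} and {q3,q7,q8}.
On input 0, block {q0,q2,q5,q11} splits into {q2,q5,q11} and {q0}.
Split {q4,q6,q9,q10,q12,q13} by δ(·,0) → {q4,q6,q9,q12,q13} and {q10}.
Refine {q4,q6,q9,q12,q13} on symbol 0: members go to different blocks, giving {q6,q9,q13} and {q4,q12}.
Split {q3,q7,q8} by δ(·,2) → {q3,q8} and {q7}.
Stable partition: {q2,q5,q11} | {q6,q9,q13} | {q3,q8} | {q0} | {q10} | {q4,q12} | {q7} — 7 equivalence classes.
q13 and q9 lie in the same block of the stable partition, so they are equivalent — no string distinguishes them.

Yes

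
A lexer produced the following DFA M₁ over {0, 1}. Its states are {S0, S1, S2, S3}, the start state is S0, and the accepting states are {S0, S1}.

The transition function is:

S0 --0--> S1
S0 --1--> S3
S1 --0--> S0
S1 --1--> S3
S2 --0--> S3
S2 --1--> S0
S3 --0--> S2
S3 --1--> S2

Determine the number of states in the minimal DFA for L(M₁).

Every state is reachable, so we keep all 4.
Start with accepting vs non-accepting: {S0,S1} | {S2,S3}.
On input 1, block {S2,S3} splits into {S2} and {S3}.
No further refinement is possible. Final partition (3 blocks): {S0,S1} | {S2} | {S3}.

3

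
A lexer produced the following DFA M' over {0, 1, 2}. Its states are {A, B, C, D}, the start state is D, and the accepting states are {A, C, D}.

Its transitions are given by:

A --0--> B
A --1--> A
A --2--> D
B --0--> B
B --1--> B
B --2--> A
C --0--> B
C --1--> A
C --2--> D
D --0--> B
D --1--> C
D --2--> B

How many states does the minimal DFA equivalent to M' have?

3

Every state is reachable, so we keep all 4.
Start with accepting vs non-accepting: {A,C,D} | {B}.
Split {A,C,D} by δ(·,2) → {A,C} and {D}.
No further refinement is possible. Final partition (3 blocks): {A,C} | {B} | {D}.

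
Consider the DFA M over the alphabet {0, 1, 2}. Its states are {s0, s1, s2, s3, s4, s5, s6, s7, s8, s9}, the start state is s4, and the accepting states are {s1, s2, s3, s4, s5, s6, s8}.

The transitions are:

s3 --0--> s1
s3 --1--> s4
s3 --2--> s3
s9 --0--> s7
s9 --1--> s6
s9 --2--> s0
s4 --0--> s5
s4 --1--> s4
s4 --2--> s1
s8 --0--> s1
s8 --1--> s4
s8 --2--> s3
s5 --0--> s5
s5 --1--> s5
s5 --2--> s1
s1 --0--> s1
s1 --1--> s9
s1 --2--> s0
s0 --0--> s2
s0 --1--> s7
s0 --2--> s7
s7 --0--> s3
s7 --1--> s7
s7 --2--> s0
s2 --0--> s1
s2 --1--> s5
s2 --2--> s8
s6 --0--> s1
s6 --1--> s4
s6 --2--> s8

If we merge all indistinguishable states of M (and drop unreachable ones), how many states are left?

5

All states are reachable from the start state.
Start with accepting vs non-accepting: {s1,s2,s3,s4,s5,s6,s8} | {s0,s7,s9}.
Split {s1,s2,s3,s4,s5,s6,s8} by δ(·,1) → {s2,s3,s4,s5,s6,s8} and {s1}.
Refine {s2,s3,s4,s5,s6,s8} on symbol 0: members go to different blocks, giving {s2,s3,s6,s8} and {s4,s5}.
On input 0, block {s0,s7,s9} splits into {s0,s7} and {s9}.
No further refinement is possible. Final partition (5 blocks): {s2,s3,s6,s8} | {s0,s7} | {s1} | {s4,s5} | {s9}.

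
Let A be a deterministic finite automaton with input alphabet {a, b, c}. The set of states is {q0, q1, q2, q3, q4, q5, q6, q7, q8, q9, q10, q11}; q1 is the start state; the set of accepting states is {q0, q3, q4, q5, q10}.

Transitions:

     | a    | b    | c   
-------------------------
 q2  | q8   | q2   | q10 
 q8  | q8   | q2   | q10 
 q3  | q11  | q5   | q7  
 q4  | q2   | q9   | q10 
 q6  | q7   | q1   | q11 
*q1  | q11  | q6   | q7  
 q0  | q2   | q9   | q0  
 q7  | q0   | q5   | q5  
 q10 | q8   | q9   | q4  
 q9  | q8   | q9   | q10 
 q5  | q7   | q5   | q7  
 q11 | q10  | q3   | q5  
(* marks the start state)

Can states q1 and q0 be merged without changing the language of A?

All states are reachable from the start state.
P0 = {q0,q3,q4,q5,q10} | {q1,q2,q6,q7,q8,q9,q11}.
Split {q0,q3,q4,q5,q10} by δ(·,b) → {q0,q4,q10} and {q3,q5}.
Refine {q1,q2,q6,q7,q8,q9,q11} on symbol a: members go to different blocks, giving {q1,q2,q6,q8,q9} and {q7,q11}.
On input a, block {q1,q2,q6,q8,q9} splits into {q2,q8,q9} and {q1,q6}.
The partition is now stable with 5 blocks: {q0,q4,q10} | {q2,q8,q9} | {q3,q5} | {q7,q11} | {q1,q6}.
q1 and q0 end up in different blocks, so they are distinguishable. For instance, the string 'ε' is accepted from only q0.

No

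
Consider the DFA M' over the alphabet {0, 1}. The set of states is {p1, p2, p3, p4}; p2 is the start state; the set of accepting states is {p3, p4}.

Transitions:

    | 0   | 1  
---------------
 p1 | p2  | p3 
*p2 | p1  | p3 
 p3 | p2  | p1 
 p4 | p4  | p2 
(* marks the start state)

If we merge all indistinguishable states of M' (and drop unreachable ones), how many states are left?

2

States {p4} cannot be reached from the start state, so discard them.
Initial partition by acceptance: {p3} | {p1,p2}.
Stable partition: {p3} | {p1,p2} — 2 equivalence classes.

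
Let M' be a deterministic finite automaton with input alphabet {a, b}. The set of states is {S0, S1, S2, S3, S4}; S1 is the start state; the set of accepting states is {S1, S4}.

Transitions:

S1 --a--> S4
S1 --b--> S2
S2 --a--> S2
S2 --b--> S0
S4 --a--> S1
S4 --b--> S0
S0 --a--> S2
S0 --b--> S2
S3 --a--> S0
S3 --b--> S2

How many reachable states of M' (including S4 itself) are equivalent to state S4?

First remove the unreachable states {S3}; 4 states remain.
P0 = {S1,S4} | {S0,S2}.
The partition is now stable with 2 blocks: {S1,S4} | {S0,S2}.
The equivalence class containing S4 is {S1,S4}, of size 2.

2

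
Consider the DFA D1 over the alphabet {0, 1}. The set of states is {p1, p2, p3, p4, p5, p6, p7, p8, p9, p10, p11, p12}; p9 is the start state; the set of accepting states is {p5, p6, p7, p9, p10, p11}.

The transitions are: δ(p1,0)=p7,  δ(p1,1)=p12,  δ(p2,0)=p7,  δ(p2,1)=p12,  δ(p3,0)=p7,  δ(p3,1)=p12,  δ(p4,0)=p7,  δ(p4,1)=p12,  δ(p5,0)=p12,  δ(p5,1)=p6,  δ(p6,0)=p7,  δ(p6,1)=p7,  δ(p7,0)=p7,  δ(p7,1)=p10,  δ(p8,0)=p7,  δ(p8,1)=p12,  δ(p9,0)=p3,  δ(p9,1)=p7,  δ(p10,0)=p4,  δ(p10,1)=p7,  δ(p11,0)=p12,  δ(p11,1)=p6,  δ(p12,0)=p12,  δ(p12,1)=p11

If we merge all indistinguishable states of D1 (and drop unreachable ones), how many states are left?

States {p1,p2,p5,p8} cannot be reached from the start state, so discard them.
Start with accepting vs non-accepting: {p6,p7,p9,p10,p11} | {p3,p4,p12}.
Refine {p6,p7,p9,p10,p11} on symbol 0: members go to different blocks, giving {p9,p10,p11} and {p6,p7}.
Refine {p3,p4,p12} on symbol 0: members go to different blocks, giving {p3,p4} and {p12}.
Refine {p9,p10,p11} on symbol 0: members go to different blocks, giving {p9,p10} and {p11}.
Split {p6,p7} by δ(·,1) → {p6} and {p7}.
The partition is now stable with 6 blocks: {p9,p10} | {p3,p4} | {p6} | {p12} | {p11} | {p7}.

6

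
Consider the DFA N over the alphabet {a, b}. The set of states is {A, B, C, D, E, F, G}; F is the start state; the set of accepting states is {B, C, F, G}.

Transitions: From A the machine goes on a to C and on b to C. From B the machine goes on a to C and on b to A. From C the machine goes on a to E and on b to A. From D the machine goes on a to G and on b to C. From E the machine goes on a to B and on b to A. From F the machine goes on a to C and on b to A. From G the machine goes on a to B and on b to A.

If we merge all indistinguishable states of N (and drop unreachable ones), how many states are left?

4

First remove the unreachable states {D,G}; 5 states remain.
P0 = {B,C,F} | {A,E}.
Refine {B,C,F} on symbol a: members go to different blocks, giving {B,F} and {C}.
Split {A,E} by δ(·,a) → {A} and {E}.
No further refinement is possible. Final partition (4 blocks): {B,F} | {A} | {C} | {E}.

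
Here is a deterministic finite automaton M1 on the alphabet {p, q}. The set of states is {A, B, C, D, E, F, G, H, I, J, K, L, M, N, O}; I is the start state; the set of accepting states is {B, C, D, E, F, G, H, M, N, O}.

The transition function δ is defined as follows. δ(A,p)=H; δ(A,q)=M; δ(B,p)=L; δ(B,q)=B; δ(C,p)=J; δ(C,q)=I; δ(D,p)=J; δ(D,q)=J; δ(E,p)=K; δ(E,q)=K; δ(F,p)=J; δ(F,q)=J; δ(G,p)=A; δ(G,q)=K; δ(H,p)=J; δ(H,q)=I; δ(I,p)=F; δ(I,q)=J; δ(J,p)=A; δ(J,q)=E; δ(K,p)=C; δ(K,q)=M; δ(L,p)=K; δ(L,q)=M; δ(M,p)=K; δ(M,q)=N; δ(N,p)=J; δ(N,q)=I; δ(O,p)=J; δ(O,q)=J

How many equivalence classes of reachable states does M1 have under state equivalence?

7

States {B,D,G,L,O} cannot be reached from the start state, so discard them.
Initial partition by acceptance: {C,E,F,H,M,N} | {A,I,J,K}.
Split {C,E,F,H,M,N} by δ(·,q) → {C,E,F,H,N} and {M}.
Split {A,I,J,K} by δ(·,p) → {A,I,K} and {J}.
On input p, block {C,E,F,H,N} splits into {C,F,H,N} and {E}.
Refine {C,F,H,N} on symbol q: members go to different blocks, giving {C,H,N} and {F}.
Refine {A,I,K} on symbol p: members go to different blocks, giving {A,K} and {I}.
The partition is now stable with 7 blocks: {C,H,N} | {A,K} | {M} | {J} | {E} | {F} | {I}.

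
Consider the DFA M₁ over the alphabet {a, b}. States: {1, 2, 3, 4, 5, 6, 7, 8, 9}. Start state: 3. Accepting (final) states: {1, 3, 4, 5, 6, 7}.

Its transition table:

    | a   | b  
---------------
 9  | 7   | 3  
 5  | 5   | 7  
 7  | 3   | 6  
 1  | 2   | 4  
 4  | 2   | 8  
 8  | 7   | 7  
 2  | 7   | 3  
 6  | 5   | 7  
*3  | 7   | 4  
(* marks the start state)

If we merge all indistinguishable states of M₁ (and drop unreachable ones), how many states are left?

States {1,9} cannot be reached from the start state, so discard them.
Initial partition by acceptance: {3,4,5,6,7} | {2,8}.
Refine {3,4,5,6,7} on symbol a: members go to different blocks, giving {3,5,6,7} and {4}.
Refine {3,5,6,7} on symbol b: members go to different blocks, giving {5,6,7} and {3}.
Split {5,6,7} by δ(·,a) → {5,6} and {7}.
Refine {2,8} on symbol b: members go to different blocks, giving {2} and {8}.
Stable partition: {5,6} | {2} | {4} | {3} | {7} | {8} — 6 equivalence classes.

6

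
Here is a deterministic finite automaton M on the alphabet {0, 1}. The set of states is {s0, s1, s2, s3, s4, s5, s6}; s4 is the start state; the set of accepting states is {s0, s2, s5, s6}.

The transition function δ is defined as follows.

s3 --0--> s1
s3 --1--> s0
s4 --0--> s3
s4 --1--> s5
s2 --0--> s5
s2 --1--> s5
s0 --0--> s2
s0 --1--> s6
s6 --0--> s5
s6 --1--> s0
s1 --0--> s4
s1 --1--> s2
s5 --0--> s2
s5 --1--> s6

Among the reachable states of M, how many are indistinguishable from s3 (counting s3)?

Initial partition by acceptance: {s0,s2,s5,s6} | {s1,s3,s4}.
No further refinement is possible. Final partition (2 blocks): {s0,s2,s5,s6} | {s1,s3,s4}.
The equivalence class containing s3 is {s1,s3,s4}, of size 3.

3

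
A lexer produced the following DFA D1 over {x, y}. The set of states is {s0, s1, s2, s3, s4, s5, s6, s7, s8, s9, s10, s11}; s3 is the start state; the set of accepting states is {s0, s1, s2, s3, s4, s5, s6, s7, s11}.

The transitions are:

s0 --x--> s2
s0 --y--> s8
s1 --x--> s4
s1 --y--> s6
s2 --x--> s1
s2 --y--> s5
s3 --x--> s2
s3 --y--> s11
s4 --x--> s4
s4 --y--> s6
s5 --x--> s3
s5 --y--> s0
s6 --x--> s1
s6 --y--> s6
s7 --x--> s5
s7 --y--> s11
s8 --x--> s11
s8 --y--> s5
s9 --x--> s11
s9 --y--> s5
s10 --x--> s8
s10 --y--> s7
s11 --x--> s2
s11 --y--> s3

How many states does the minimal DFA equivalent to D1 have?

States {s7,s9,s10} cannot be reached from the start state, so discard them.
Initial partition by acceptance: {s0,s1,s2,s3,s4,s5,s6,s11} | {s8}.
Split {s0,s1,s2,s3,s4,s5,s6,s11} by δ(·,y) → {s1,s2,s3,s4,s5,s6,s11} and {s0}.
Refine {s1,s2,s3,s4,s5,s6,s11} on symbol y: members go to different blocks, giving {s1,s2,s3,s4,s6,s11} and {s5}.
Split {s1,s2,s3,s4,s6,s11} by δ(·,y) → {s1,s3,s4,s6,s11} and {s2}.
Refine {s1,s3,s4,s6,s11} on symbol x: members go to different blocks, giving {s1,s4,s6} and {s3,s11}.
Stable partition: {s1,s4,s6} | {s8} | {s0} | {s5} | {s2} | {s3,s11} — 6 equivalence classes.

6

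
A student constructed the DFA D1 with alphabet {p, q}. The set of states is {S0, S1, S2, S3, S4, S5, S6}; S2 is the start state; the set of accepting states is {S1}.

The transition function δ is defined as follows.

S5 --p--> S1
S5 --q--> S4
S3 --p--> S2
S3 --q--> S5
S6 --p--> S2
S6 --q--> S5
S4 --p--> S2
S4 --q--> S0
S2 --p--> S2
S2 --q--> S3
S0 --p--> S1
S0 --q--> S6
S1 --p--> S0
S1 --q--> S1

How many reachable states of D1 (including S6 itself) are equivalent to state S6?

P0 = {S1} | {S0,S2,S3,S4,S5,S6}.
Refine {S0,S2,S3,S4,S5,S6} on symbol p: members go to different blocks, giving {S2,S3,S4,S6} and {S0,S5}.
Split {S2,S3,S4,S6} by δ(·,q) → {S3,S4,S6} and {S2}.
No further refinement is possible. Final partition (4 blocks): {S1} | {S3,S4,S6} | {S0,S5} | {S2}.
The equivalence class containing S6 is {S3,S4,S6}, of size 3.

3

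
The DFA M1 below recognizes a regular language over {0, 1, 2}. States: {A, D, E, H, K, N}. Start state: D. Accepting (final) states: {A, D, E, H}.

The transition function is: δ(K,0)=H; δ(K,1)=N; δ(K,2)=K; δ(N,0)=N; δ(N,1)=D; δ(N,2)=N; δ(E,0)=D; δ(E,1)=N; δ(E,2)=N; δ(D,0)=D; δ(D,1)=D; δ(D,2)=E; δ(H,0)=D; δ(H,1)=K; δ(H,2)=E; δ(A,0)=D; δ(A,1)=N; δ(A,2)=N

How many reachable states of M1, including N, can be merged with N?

1

Reachable states from the start: {D,E,N}. Unreachable: {A,H,K} — drop them.
Initial partition by acceptance: {D,E} | {N}.
Split {D,E} by δ(·,1) → {E} and {D}.
The partition is now stable with 3 blocks: {E} | {N} | {D}.
State N belongs to the block {N}, which has 1 states.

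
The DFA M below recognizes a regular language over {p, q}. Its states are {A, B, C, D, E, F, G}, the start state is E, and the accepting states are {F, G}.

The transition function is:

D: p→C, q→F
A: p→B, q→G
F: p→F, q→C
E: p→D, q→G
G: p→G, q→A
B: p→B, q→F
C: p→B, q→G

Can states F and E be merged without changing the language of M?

No

Every state is reachable, so we keep all 7.
Start with accepting vs non-accepting: {F,G} | {A,B,C,D,E}.
No further refinement is possible. Final partition (2 blocks): {F,G} | {A,B,C,D,E}.
F and E end up in different blocks, so they are distinguishable. For instance, the string 'ε' is accepted from only F.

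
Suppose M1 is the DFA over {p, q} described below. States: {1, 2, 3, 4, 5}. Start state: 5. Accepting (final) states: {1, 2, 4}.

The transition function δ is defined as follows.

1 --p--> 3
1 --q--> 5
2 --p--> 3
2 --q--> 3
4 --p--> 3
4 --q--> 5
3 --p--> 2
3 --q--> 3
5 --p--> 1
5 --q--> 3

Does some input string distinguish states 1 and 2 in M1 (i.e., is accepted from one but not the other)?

Reachable states from the start: {1,2,3,5}. Unreachable: {4} — drop them.
Start with accepting vs non-accepting: {1,2} | {3,5}.
Stable partition: {1,2} | {3,5} — 2 equivalence classes.
1 and 2 lie in the same block of the stable partition, so they are equivalent — no string distinguishes them.

No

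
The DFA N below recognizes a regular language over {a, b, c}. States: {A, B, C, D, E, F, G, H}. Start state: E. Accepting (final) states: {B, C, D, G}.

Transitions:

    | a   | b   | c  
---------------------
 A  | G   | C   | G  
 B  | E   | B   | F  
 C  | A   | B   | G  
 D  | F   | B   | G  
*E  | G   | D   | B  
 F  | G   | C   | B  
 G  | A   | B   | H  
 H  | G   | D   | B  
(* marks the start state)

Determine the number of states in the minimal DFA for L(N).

P0 = {B,C,D,G} | {A,E,F,H}.
On input c, block {B,C,D,G} splits into {B,G} and {C,D}.
No further refinement is possible. Final partition (3 blocks): {B,G} | {A,E,F,H} | {C,D}.

3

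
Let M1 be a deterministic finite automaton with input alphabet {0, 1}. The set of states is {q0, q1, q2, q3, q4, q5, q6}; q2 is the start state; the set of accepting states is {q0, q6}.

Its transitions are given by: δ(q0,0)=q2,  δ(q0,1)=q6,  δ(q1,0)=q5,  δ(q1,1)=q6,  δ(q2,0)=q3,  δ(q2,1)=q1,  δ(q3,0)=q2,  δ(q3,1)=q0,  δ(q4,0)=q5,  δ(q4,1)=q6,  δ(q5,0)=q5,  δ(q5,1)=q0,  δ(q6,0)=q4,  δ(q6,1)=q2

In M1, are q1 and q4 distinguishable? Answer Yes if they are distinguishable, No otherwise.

No

P0 = {q0,q6} | {q1,q2,q3,q4,q5}.
Split {q0,q6} by δ(·,1) → {q0} and {q6}.
Refine {q1,q2,q3,q4,q5} on symbol 1: members go to different blocks, giving {q1,q4} and {q3,q5} and {q2}.
Split {q3,q5} by δ(·,0) → {q3} and {q5}.
No further refinement is possible. Final partition (6 blocks): {q0} | {q1,q4} | {q6} | {q3} | {q2} | {q5}.
q1 and q4 lie in the same block of the stable partition, so they are equivalent — no string distinguishes them.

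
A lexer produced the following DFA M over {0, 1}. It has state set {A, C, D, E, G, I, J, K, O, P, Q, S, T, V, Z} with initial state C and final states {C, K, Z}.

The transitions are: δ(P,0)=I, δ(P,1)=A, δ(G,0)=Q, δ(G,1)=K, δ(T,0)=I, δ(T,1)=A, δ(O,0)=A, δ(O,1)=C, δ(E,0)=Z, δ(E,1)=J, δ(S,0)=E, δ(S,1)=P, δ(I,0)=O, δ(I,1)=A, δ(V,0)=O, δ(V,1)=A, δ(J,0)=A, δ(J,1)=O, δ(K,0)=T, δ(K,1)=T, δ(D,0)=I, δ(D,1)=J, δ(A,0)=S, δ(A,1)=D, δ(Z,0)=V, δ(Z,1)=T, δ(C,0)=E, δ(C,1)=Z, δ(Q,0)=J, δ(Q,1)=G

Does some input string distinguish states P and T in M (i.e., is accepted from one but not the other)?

No

First remove the unreachable states {G,K,Q}; 12 states remain.
P0 = {C,Z} | {A,D,E,I,J,O,P,S,T,V}.
Refine {C,Z} on symbol 1: members go to different blocks, giving {C} and {Z}.
On input 0, block {A,D,E,I,J,O,P,S,T,V} splits into {A,D,I,J,O,P,S,T,V} and {E}.
Split {A,D,I,J,O,P,S,T,V} by δ(·,0) → {A,D,I,J,O,P,T,V} and {S}.
On input 0, block {A,D,I,J,O,P,T,V} splits into {D,I,J,O,P,T,V} and {A}.
Split {D,I,J,O,P,T,V} by δ(·,0) → {D,I,P,T,V} and {J,O}.
Split {D,I,P,T,V} by δ(·,0) → {D,P,T} and {I,V}.
Refine {D,P,T} on symbol 1: members go to different blocks, giving {P,T} and {D}.
On input 1, block {J,O} splits into {J} and {O}.
The partition is now stable with 10 blocks: {C} | {P,T} | {Z} | {E} | {S} | {A} | {J} | {I,V} | {D} | {O}.
P and T lie in the same block of the stable partition, so they are equivalent — no string distinguishes them.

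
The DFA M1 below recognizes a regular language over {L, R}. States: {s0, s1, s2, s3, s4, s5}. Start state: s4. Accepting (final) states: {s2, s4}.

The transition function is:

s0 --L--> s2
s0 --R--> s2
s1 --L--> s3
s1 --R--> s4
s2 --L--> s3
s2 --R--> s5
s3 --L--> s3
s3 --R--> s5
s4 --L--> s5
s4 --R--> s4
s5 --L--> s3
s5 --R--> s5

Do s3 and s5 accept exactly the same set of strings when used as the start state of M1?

Yes

States {s0,s1,s2} cannot be reached from the start state, so discard them.
Start with accepting vs non-accepting: {s4} | {s3,s5}.
No further refinement is possible. Final partition (2 blocks): {s4} | {s3,s5}.
s3 and s5 lie in the same block of the stable partition, so they are equivalent — no string distinguishes them.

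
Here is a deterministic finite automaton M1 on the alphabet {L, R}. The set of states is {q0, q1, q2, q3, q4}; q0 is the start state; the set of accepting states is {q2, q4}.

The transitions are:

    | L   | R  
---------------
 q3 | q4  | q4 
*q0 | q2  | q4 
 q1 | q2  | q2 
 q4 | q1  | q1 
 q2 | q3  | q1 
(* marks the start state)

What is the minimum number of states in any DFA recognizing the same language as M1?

Every state is reachable, so we keep all 5.
Initial partition by acceptance: {q2,q4} | {q0,q1,q3}.
The partition is now stable with 2 blocks: {q2,q4} | {q0,q1,q3}.

2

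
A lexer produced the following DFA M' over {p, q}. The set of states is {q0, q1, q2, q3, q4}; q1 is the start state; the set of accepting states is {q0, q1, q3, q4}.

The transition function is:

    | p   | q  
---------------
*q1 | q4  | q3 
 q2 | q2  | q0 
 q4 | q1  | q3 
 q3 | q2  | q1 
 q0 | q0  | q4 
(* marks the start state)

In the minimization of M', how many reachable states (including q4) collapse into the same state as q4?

All states are reachable from the start state.
P0 = {q0,q1,q3,q4} | {q2}.
Refine {q0,q1,q3,q4} on symbol p: members go to different blocks, giving {q0,q1,q4} and {q3}.
On input q, block {q0,q1,q4} splits into {q1,q4} and {q0}.
No further refinement is possible. Final partition (4 blocks): {q1,q4} | {q2} | {q3} | {q0}.
State q4 belongs to the block {q1,q4}, which has 2 states.

2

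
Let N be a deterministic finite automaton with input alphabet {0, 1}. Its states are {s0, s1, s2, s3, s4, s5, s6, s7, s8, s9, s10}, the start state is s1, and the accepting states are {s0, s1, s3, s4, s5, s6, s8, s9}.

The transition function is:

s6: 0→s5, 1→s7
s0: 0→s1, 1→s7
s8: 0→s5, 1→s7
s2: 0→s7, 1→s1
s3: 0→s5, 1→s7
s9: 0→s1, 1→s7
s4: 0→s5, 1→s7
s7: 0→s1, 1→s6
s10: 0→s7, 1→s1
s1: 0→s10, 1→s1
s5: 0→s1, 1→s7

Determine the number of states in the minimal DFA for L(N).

5

First remove the unreachable states {s0,s2,s3,s4,s8,s9}; 5 states remain.
P0 = {s1,s5,s6} | {s7,s10}.
Split {s1,s5,s6} by δ(·,0) → {s5,s6} and {s1}.
Split {s5,s6} by δ(·,0) → {s5} and {s6}.
Refine {s7,s10} on symbol 0: members go to different blocks, giving {s7} and {s10}.
The partition is now stable with 5 blocks: {s5} | {s7} | {s1} | {s6} | {s10}.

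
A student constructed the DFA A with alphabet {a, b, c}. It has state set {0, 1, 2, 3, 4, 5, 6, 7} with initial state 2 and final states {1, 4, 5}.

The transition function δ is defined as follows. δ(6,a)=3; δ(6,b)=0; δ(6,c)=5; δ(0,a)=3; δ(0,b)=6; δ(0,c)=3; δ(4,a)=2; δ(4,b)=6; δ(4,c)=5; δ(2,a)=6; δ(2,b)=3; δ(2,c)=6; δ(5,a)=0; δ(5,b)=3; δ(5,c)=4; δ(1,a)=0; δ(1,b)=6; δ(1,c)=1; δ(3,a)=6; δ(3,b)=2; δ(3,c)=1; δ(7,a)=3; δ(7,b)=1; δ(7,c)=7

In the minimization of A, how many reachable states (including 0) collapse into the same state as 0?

Reachable states from the start: {0,1,2,3,4,5,6}. Unreachable: {7} — drop them.
Initial partition by acceptance: {1,4,5} | {0,2,3,6}.
On input c, block {0,2,3,6} splits into {0,2} and {3,6}.
No further refinement is possible. Final partition (3 blocks): {1,4,5} | {0,2} | {3,6}.
The equivalence class containing 0 is {0,2}, of size 2.

2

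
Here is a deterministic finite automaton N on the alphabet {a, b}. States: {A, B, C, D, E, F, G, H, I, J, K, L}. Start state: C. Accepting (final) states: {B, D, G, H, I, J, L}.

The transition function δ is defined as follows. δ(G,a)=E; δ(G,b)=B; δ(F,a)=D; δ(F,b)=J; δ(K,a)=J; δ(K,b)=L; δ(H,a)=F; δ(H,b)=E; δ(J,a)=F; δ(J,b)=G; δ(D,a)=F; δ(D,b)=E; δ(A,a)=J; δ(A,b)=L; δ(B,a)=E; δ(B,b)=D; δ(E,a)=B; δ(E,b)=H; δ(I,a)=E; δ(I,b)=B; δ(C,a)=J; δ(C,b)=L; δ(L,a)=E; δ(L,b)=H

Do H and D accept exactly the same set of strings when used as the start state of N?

Yes

Reachable states from the start: {B,C,D,E,F,G,H,J,L}. Unreachable: {A,I,K} — drop them.
Initial partition by acceptance: {B,D,G,H,J,L} | {C,E,F}.
Refine {B,D,G,H,J,L} on symbol b: members go to different blocks, giving {B,G,J,L} and {D,H}.
On input b, block {B,G,J,L} splits into {B,L} and {G,J}.
Refine {C,E,F} on symbol a: members go to different blocks, giving {C} and {E} and {F}.
On input a, block {G,J} splits into {G} and {J}.
Stable partition: {B,L} | {C} | {D,H} | {G} | {E} | {F} | {J} — 7 equivalence classes.
H and D lie in the same block of the stable partition, so they are equivalent — no string distinguishes them.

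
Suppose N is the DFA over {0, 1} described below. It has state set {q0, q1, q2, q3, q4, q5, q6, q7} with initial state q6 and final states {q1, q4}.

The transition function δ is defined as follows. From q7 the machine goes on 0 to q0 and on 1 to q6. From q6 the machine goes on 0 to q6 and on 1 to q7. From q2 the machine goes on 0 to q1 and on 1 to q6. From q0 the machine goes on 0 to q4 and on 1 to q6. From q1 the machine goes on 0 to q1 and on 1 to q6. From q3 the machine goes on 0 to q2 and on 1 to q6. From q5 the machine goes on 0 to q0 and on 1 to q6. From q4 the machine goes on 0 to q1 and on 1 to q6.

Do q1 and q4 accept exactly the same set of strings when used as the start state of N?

States {q2,q3,q5} cannot be reached from the start state, so discard them.
P0 = {q1,q4} | {q0,q6,q7}.
Split {q0,q6,q7} by δ(·,0) → {q6,q7} and {q0}.
Refine {q6,q7} on symbol 0: members go to different blocks, giving {q6} and {q7}.
Stable partition: {q1,q4} | {q6} | {q0} | {q7} — 4 equivalence classes.
q1 and q4 lie in the same block of the stable partition, so they are equivalent — no string distinguishes them.

Yes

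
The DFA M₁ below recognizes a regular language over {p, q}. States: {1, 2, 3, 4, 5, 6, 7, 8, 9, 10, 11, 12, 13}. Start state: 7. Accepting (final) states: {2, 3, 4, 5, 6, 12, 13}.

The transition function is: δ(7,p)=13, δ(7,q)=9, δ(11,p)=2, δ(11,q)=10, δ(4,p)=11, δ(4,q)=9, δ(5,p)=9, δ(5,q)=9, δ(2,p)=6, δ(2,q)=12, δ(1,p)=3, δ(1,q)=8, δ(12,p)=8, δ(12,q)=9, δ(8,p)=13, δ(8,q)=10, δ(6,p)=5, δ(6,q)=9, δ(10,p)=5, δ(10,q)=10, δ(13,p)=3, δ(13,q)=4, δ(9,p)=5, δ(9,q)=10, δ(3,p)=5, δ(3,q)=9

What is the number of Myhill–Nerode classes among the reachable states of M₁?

Reachable states from the start: {2,3,4,5,6,7,8,9,10,11,12,13}. Unreachable: {1} — drop them.
Start with accepting vs non-accepting: {2,3,4,5,6,12,13} | {7,8,9,10,11}.
On input p, block {2,3,4,5,6,12,13} splits into {2,3,6,13} and {4,5,12}.
Refine {2,3,6,13} on symbol p: members go to different blocks, giving {2,13} and {3,6}.
Refine {7,8,9,10,11} on symbol p: members go to different blocks, giving {7,8,11} and {9,10}.
On input p, block {4,5,12} splits into {4,12} and {5}.
The partition is now stable with 6 blocks: {2,13} | {7,8,11} | {4,12} | {3,6} | {9,10} | {5}.

6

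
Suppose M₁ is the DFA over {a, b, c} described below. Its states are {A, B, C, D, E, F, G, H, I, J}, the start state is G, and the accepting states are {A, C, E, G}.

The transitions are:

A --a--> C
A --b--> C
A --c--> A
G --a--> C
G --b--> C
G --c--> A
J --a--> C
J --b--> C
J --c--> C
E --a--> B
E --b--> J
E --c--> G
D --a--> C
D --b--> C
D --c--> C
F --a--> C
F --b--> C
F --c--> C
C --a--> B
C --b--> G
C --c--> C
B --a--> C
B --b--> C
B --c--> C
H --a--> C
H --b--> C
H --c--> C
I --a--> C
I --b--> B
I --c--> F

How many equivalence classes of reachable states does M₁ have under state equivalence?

3

States {D,E,F,H,I,J} cannot be reached from the start state, so discard them.
Start with accepting vs non-accepting: {A,C,G} | {B}.
On input a, block {A,C,G} splits into {A,G} and {C}.
No further refinement is possible. Final partition (3 blocks): {A,G} | {B} | {C}.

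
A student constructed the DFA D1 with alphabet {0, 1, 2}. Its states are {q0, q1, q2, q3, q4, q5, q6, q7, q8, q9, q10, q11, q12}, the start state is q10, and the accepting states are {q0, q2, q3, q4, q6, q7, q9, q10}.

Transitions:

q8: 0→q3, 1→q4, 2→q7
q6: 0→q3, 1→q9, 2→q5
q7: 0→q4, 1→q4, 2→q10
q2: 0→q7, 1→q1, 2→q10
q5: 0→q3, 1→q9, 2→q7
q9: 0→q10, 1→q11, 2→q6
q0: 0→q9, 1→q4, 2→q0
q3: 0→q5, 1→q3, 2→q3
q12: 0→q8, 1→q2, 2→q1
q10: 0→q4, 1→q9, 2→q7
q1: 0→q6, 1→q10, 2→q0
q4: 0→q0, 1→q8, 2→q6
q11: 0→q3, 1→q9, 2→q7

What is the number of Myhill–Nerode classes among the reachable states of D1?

First remove the unreachable states {q1,q2,q12}; 10 states remain.
Initial partition by acceptance: {q0,q3,q4,q6,q7,q9,q10} | {q5,q8,q11}.
Refine {q0,q3,q4,q6,q7,q9,q10} on symbol 0: members go to different blocks, giving {q0,q4,q6,q7,q9,q10} and {q3}.
Split {q0,q4,q6,q7,q9,q10} by δ(·,0) → {q0,q4,q7,q9,q10} and {q6}.
Split {q0,q4,q7,q9,q10} by δ(·,1) → {q0,q7,q10} and {q4,q9}.
No further refinement is possible. Final partition (5 blocks): {q0,q7,q10} | {q5,q8,q11} | {q3} | {q6} | {q4,q9}.

5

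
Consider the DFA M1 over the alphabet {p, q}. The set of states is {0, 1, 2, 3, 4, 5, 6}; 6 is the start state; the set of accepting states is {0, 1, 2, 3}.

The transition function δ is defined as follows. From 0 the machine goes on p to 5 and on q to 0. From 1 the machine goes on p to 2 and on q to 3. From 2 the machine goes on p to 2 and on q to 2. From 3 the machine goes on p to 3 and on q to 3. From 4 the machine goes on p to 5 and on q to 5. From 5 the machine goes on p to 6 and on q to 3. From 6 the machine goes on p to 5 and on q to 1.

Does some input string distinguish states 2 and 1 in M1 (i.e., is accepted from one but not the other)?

No

Reachable states from the start: {1,2,3,5,6}. Unreachable: {0,4} — drop them.
P0 = {1,2,3} | {5,6}.
No further refinement is possible. Final partition (2 blocks): {1,2,3} | {5,6}.
2 and 1 lie in the same block of the stable partition, so they are equivalent — no string distinguishes them.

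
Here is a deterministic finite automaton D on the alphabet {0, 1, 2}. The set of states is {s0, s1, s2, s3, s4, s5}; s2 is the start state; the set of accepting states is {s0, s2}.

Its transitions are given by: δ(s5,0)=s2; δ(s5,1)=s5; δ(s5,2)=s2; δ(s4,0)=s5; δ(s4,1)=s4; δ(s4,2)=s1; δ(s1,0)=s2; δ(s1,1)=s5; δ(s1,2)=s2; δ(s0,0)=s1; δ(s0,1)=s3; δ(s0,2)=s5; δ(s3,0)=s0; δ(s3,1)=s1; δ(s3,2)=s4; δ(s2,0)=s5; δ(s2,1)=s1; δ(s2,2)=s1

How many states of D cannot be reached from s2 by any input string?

BFS from s2 reaches {s1, s2, s5}; the 3 state(s) s0, s3, s4 are never visited.

3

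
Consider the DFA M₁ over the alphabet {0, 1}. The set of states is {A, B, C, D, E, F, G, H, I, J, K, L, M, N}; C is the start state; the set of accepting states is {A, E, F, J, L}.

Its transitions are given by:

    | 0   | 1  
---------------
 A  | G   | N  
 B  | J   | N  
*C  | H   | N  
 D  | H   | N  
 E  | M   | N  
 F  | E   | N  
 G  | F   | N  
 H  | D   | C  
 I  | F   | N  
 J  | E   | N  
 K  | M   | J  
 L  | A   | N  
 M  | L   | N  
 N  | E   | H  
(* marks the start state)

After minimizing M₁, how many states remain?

States {B,I,J,K} cannot be reached from the start state, so discard them.
Start with accepting vs non-accepting: {A,E,F,L} | {C,D,G,H,M,N}.
Refine {A,E,F,L} on symbol 0: members go to different blocks, giving {A,E} and {F,L}.
Split {C,D,G,H,M,N} by δ(·,0) → {C,D,H} and {G,M} and {N}.
Refine {C,D,H} on symbol 1: members go to different blocks, giving {C,D} and {H}.
No further refinement is possible. Final partition (6 blocks): {A,E} | {C,D} | {F,L} | {G,M} | {N} | {H}.

6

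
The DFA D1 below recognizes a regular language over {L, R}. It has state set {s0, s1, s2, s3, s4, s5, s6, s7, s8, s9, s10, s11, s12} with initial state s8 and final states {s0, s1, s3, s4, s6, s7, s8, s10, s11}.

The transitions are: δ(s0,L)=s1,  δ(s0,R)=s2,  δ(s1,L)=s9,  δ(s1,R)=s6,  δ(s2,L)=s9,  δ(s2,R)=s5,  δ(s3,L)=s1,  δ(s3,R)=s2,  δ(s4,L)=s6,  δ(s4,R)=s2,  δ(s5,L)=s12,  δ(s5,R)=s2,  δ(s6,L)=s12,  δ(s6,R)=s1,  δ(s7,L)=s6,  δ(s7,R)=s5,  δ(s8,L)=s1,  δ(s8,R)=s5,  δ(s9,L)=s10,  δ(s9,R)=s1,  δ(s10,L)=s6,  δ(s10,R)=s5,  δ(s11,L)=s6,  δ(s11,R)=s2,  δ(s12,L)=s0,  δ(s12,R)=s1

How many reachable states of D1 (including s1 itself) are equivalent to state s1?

First remove the unreachable states {s3,s4,s7,s11}; 9 states remain.
Initial partition by acceptance: {s0,s1,s6,s8,s10} | {s2,s5,s9,s12}.
Refine {s0,s1,s6,s8,s10} on symbol L: members go to different blocks, giving {s0,s8,s10} and {s1,s6}.
Refine {s2,s5,s9,s12} on symbol L: members go to different blocks, giving {s2,s5} and {s9,s12}.
No further refinement is possible. Final partition (4 blocks): {s0,s8,s10} | {s2,s5} | {s1,s6} | {s9,s12}.
The equivalence class containing s1 is {s1,s6}, of size 2.

2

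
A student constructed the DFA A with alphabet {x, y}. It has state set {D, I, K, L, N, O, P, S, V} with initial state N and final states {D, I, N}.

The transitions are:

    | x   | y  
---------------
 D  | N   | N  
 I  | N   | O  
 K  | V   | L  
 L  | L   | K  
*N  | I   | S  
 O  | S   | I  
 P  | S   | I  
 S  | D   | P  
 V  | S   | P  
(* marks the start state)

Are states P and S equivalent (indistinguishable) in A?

Reachable states from the start: {D,I,N,O,P,S}. Unreachable: {K,L,V} — drop them.
Start with accepting vs non-accepting: {D,I,N} | {O,P,S}.
Split {D,I,N} by δ(·,y) → {I,N} and {D}.
Refine {O,P,S} on symbol x: members go to different blocks, giving {O,P} and {S}.
Split {I,N} by δ(·,y) → {N} and {I}.
The partition is now stable with 5 blocks: {N} | {O,P} | {D} | {S} | {I}.
P and S end up in different blocks, so they are distinguishable. For instance, the string 'x' is accepted from only S.

No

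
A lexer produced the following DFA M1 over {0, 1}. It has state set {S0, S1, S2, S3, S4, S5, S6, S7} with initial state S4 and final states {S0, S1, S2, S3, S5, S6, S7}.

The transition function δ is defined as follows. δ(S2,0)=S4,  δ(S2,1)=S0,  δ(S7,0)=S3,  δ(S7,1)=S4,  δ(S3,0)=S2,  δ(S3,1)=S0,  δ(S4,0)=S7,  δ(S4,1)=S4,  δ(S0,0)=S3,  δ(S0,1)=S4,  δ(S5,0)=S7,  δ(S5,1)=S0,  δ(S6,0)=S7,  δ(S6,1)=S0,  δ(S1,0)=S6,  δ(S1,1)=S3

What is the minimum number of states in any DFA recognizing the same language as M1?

4

Reachable states from the start: {S0,S2,S3,S4,S7}. Unreachable: {S1,S5,S6} — drop them.
Start with accepting vs non-accepting: {S0,S2,S3,S7} | {S4}.
Split {S0,S2,S3,S7} by δ(·,0) → {S0,S3,S7} and {S2}.
Split {S0,S3,S7} by δ(·,0) → {S0,S7} and {S3}.
No further refinement is possible. Final partition (4 blocks): {S0,S7} | {S4} | {S2} | {S3}.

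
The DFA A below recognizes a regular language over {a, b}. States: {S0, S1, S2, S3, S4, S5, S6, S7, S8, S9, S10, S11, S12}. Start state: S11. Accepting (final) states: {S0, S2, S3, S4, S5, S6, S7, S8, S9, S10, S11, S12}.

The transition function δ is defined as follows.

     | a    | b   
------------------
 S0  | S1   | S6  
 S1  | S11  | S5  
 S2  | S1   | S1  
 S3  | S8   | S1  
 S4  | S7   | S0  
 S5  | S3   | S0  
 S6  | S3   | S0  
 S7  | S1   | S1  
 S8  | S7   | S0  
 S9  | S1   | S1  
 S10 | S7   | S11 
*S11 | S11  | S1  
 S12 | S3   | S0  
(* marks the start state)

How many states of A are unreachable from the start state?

BFS from S11 reaches {S0, S1, S3, S5, S6, S7, S8, S11}; the 5 state(s) S2, S4, S9, S10, S12 are never visited.

5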